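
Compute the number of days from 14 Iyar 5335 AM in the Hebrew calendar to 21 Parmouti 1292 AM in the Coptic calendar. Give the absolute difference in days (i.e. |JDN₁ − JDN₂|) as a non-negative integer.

358

First date → JDN 2296440; second date → JDN 2296798.
The interval is |2296440 − 2296798| = 358 days.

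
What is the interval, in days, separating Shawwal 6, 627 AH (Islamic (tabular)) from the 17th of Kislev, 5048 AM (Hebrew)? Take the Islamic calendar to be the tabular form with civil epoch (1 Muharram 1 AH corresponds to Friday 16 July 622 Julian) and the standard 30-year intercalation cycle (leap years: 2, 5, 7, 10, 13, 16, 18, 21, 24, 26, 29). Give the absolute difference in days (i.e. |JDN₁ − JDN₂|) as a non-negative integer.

20918

JDN of the first date = 2170545.
JDN of the second date = 2191463.
|2191463 − 2170545| = 20918.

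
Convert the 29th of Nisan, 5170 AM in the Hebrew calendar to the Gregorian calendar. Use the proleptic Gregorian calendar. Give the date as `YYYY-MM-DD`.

Both dates share Julian Day Number 2236153; in the Gregorian calendar that is 12 April 1410 CE.

1410-04-12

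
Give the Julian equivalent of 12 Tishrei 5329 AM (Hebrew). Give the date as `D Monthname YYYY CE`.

4 October 1568 CE

Both dates share Julian Day Number 2294047; in the Julian calendar that is 4 October 1568 CE.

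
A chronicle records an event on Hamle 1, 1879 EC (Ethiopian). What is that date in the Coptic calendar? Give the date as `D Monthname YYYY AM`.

1 Epip 1603 AM

Both dates share Julian Day Number 2410460; in the Coptic calendar that is 1 Epip 1603 AM.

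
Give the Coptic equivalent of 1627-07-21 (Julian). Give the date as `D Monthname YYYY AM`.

The source date corresponds to 31 July 1627 in the Gregorian calendar (JDN 2315521).
That day falls on 27 Epip 1343 AM in the Coptic calendar.

27 Epip 1343 AM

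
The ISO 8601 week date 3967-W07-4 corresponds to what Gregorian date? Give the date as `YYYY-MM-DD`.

3967-02-16

ISO week 1 of 3967 is the week containing the first Thursday of 3967.
Week 7, day 4 (Thursday) lands on 3967-02-16.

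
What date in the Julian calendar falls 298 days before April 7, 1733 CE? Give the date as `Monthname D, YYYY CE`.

June 13, 1732 CE

JDN of April 7, 1733 CE = 2354133.
2354133 − 298 = 2353835.
JDN 2353835 in the Julian calendar is June 13, 1732 CE.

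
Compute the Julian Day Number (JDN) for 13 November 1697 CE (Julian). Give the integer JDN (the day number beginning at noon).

2341204

In the Gregorian calendar the same day is 23 November 1697.
JDN 2299161 is 15 October 1582 CE (Gregorian); the target day is +42043 days from there, so JDN = 2341204.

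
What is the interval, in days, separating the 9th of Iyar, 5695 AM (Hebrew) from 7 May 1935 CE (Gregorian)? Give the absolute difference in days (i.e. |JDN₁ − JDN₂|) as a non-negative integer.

First date → JDN 2427935; second date → JDN 2427930.
The interval is |2427935 − 2427930| = 5 days.

5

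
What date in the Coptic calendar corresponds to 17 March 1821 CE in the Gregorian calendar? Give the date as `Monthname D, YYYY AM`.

Julian Day Number of the source date = 2386242.
Converting JDN 2386242 to the Coptic calendar gives 9 Paremhat 1537 AM.

Paremhat 9, 1537 AM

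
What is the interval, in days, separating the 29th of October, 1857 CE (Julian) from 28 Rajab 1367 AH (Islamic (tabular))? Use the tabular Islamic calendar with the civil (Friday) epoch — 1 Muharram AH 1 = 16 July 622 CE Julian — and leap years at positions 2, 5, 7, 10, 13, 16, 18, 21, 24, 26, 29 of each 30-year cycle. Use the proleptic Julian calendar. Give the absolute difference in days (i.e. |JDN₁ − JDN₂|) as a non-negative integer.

First date → JDN 2399629; second date → JDN 2432709.
The interval is |2399629 − 2432709| = 33080 days.

33080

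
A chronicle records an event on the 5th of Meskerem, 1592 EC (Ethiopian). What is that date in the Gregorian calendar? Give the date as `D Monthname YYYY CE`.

Julian Day Number of the source date = 2305338.
Converting JDN 2305338 to the Gregorian calendar gives 13 September 1599 CE.

13 September 1599 CE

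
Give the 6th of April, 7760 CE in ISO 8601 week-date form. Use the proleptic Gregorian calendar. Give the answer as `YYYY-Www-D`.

The weekday is Sunday (ISO weekday 7).
That Sunday belongs to ISO week 14 of ISO year 7760.

7760-W14-7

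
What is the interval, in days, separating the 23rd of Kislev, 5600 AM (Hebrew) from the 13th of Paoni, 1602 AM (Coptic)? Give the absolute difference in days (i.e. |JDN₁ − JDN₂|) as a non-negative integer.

JDN of the first date = 2393074.
JDN of the second date = 2410077.
|2410077 − 2393074| = 17003.

17003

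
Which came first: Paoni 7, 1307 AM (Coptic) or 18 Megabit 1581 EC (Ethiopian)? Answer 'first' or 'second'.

second

The two dates have Julian Day Numbers 2302322 and 2301513 respectively.
Since 2301513 < 2302322, the second date comes first.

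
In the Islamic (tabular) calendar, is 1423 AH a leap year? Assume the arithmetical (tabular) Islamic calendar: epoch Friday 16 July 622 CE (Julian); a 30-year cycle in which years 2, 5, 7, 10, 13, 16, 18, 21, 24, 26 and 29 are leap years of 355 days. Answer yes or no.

yes

Year 1423 AH is year 13 of its 30-year cycle; leap positions are 2, 5, 7, 10, 13, 16, 18, 21, 24, 26, 29, so it is a leap year (355 days).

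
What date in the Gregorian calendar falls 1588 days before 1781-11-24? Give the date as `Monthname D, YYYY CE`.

The starting date is JDN 2371885; 2371885 − 1588 = 2370297.
JDN 2370297 corresponds to July 20, 1777 CE.

July 20, 1777 CE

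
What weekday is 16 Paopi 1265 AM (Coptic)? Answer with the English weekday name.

In the proleptic Gregorian calendar this is 23 October 1548 (JDN 2286751).
JDN 2286751 mod 7 = 5, and JDN 0 was a Monday, so this is a Saturday.

Saturday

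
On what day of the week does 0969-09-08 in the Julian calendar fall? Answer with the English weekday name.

In the proleptic Gregorian calendar this is 13 September 969 (JDN 2075236).
Since JDN mod 7 = 2 (0 = Monday), the day is Wednesday.

Wednesday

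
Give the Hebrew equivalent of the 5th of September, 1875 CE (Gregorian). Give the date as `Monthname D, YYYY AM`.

Elul 5, 5635 AM

Both dates share Julian Day Number 2406137; in the Hebrew calendar that is 5 Elul 5635 AM.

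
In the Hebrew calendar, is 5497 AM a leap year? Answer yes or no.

Hebrew year 5497 is year 6 of its 19-year Metonic cycle; leap years are at positions 3, 6, 8, 11, 14, 17, 19, so it is a leap year (13 months).

yes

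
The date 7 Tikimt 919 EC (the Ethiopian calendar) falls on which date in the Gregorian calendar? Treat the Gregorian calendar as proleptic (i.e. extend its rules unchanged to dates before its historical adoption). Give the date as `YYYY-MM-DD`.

Both dates share Julian Day Number 2059556; in the Gregorian calendar that is 9 October 926 CE.

0926-10-09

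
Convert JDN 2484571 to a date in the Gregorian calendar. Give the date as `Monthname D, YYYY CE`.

Counting from JDN 2299161 = 15 Oct 1582 gives an offset of 185410 days.

June 3, 2090 CE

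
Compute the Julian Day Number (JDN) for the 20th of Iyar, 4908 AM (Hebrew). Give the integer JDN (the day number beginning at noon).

2140496

Equivalently 18 May 1148 (proleptic Gregorian).
JDN 2451545 is 1 January 2000 CE (Gregorian); the target day is −311049 days from there, so JDN = 2140496.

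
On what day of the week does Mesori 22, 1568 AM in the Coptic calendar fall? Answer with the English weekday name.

Friday

In the Gregorian calendar this is 27 August 1852 (JDN 2397728).
Since JDN mod 7 = 4 (0 = Monday), the day is Friday.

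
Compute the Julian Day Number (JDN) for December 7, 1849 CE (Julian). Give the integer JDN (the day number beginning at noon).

In the Gregorian calendar the same day is 19 December 1849.
JDN 2299161 is 15 October 1582 CE (Gregorian); the target day is +97585 days from there, so JDN = 2396746.

2396746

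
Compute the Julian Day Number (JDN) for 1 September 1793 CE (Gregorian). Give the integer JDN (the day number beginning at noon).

JDN 2451545 is 1 January 2000 CE (Gregorian); the target day is −75361 days from there, so JDN = 2376184.

2376184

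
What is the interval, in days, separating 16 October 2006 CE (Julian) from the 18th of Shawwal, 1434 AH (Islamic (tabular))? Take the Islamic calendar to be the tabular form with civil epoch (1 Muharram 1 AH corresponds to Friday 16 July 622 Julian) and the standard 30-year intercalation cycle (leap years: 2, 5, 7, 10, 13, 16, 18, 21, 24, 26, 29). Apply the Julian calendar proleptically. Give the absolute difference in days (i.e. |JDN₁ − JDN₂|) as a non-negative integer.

2492

JDN of the first date = 2454038.
JDN of the second date = 2456530.
|2456530 − 2454038| = 2492.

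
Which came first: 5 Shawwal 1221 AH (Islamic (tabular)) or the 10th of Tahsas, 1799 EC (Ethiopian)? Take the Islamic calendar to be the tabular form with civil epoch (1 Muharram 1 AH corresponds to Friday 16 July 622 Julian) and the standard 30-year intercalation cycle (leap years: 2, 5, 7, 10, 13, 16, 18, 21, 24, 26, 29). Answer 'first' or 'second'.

First date → JDN 2381037; second date → JDN 2381039.
JDN 2381037 < JDN 2381039, so the first date is earlier.

first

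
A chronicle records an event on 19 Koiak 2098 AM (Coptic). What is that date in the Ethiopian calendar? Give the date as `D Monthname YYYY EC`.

The source date corresponds to 31 December 2381 in the Gregorian calendar (JDN 2591067).
That day falls on 19 Tahsas 2374 EC in the Ethiopian calendar.

19 Tahsas 2374 EC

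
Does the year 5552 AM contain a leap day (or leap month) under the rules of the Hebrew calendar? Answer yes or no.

Hebrew year 5552 is year 4 of its 19-year Metonic cycle; leap years are at positions 3, 6, 8, 11, 14, 17, 19, so it is a common year (12 months).

no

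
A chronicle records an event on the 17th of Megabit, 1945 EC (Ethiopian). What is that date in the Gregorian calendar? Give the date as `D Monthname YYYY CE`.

Both dates share Julian Day Number 2434463; in the Gregorian calendar that is 26 March 1953 CE.

26 March 1953 CE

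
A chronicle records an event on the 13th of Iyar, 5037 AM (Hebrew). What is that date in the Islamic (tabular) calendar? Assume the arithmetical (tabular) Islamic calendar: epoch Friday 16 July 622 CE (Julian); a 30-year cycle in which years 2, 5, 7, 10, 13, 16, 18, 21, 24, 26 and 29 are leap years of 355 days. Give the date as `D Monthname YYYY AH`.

12 Dhu al-Qa'dah 675 AH

Julian Day Number of the source date = 2187589.
Converting JDN 2187589 to the tabular Islamic calendar gives 12 Dhu al-Qa'dah 675 AH.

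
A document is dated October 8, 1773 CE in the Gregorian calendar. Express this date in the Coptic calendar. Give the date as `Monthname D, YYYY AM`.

Both dates share Julian Day Number 2368916; in the Coptic calendar that is 30 Thout 1490 AM.

Thout 30, 1490 AM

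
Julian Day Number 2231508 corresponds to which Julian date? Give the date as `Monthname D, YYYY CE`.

July 15, 1397 CE

JDN 2231508 is 23 July 1397 in the proleptic Gregorian calendar.
In the Julian calendar that day is July 15, 1397 CE.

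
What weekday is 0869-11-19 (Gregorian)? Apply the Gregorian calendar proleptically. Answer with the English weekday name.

Since JDN mod 7 = 1 (0 = Monday), the day is Tuesday.

Tuesday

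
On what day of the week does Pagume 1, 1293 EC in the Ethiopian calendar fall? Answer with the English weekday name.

In the proleptic Gregorian calendar this is 1 September 1301 (JDN 2196484).
JDN 2196484 mod 7 = 3, and JDN 0 was a Monday, so this is a Thursday.

Thursday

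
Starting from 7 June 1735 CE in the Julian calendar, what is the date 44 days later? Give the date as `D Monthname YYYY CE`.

21 July 1735 CE

Counting 44 days forward from JDN 2354924 reaches JDN 2354968, which is 21 July 1735 CE.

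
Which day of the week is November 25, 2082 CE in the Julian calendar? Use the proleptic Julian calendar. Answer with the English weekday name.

Tuesday

In the Gregorian calendar this is 8 December 2082 (JDN 2481837).
2481837 ≡ 1 (mod 7); counting from Monday = 0 gives Tuesday.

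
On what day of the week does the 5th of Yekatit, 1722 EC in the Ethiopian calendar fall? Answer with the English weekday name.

Friday

In the Gregorian calendar this is 10 February 1730 (JDN 2352970).
JDN 2352970 mod 7 = 4, and JDN 0 was a Monday, so this is a Friday.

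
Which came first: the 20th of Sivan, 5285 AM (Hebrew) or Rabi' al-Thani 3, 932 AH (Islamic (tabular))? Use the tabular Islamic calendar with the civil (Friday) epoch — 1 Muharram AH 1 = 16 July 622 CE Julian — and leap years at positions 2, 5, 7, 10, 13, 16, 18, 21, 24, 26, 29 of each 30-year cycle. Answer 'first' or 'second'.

first

First date → JDN 2278226; second date → JDN 2278446.
JDN 2278226 < JDN 2278446, so the first date is earlier.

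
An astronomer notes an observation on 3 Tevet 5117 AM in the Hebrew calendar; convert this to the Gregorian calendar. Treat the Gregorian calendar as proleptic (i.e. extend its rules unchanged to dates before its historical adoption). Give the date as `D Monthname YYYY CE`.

Both dates share Julian Day Number 2216668; in the Gregorian calendar that is 5 December 1356 CE.

5 December 1356 CE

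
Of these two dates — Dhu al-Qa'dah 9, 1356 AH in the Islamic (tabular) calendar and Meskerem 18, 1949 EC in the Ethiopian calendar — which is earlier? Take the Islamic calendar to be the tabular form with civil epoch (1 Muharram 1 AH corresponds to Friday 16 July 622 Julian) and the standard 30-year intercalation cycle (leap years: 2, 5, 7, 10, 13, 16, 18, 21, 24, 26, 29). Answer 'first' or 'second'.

Converting both to JDN: 2428910 vs 2435745; the smaller is the first.

first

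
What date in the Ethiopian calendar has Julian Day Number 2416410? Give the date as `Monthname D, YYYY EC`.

The Gregorian equivalent of JDN 2416410 is 22 October 1903.
In the Ethiopian calendar that day is Tikimt 11, 1896 EC.

Tikimt 11, 1896 EC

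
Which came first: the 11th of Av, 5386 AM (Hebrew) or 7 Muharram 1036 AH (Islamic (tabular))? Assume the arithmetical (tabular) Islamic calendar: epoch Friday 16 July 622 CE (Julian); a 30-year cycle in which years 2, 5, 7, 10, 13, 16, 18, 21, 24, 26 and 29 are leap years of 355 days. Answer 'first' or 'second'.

First date → JDN 2315159; second date → JDN 2315215.
JDN 2315159 < JDN 2315215, so the first date is earlier.

first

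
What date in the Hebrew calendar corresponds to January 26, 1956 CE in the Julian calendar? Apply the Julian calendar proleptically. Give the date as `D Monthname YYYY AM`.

26 Shevat 5716 AM

The source date corresponds to 8 February 1956 in the Gregorian calendar (JDN 2435512).
That day falls on 26 Shevat 5716 AM in the Hebrew calendar.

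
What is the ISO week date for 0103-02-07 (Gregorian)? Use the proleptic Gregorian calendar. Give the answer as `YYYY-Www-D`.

The weekday is Wednesday (ISO weekday 3).
That Wednesday belongs to ISO week 6 of ISO year 103.

0103-W06-3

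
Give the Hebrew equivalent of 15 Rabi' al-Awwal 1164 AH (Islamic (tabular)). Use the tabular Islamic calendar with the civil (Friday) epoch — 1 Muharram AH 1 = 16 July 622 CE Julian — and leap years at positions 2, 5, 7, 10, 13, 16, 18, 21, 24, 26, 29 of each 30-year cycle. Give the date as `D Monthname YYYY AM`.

16 Shevat 5511 AM

The source date corresponds to 11 February 1751 in the Gregorian calendar (JDN 2360641).
That day falls on 16 Shevat 5511 AM in the Hebrew calendar.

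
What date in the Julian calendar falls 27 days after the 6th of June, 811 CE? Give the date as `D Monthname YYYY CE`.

The starting date is JDN 2017432; 2017432 + 27 = 2017459.
JDN 2017459 corresponds to 3 July 811 CE.

3 July 811 CE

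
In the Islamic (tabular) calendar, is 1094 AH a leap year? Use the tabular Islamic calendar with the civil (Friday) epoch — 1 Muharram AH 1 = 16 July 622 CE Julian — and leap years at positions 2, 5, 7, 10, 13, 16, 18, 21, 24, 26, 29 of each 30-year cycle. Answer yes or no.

no

Year 1094 AH is year 14 of its 30-year cycle; leap positions are 2, 5, 7, 10, 13, 16, 18, 21, 24, 26, 29, so it is a common year (354 days).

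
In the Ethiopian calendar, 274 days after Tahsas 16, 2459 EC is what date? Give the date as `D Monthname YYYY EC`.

JDN of Tahsas 16, 2459 EC = 2622110.
2622110 + 274 = 2622384.
JDN 2622384 in the Ethiopian calendar is 14 Meskerem 2460 EC.

14 Meskerem 2460 EC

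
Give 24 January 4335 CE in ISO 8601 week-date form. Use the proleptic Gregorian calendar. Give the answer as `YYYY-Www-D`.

4335-W04-4

The weekday is Thursday (ISO weekday 4).
That Thursday belongs to ISO week 4 of ISO year 4335.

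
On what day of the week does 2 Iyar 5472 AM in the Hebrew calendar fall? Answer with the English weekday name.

Sunday

Equivalently 8 May 1712 Gregorian, JDN 2346483.
Since JDN mod 7 = 6 (0 = Monday), the day is Sunday.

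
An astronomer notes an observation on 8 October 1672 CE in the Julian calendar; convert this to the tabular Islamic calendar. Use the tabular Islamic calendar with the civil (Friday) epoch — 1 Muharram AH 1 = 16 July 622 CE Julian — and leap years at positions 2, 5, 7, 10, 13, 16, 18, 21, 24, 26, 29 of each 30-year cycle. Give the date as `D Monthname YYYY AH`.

Julian Day Number of the source date = 2332037.
Converting JDN 2332037 to the tabular Islamic calendar gives 25 Jumada al-Thani 1083 AH.

25 Jumada al-Thani 1083 AH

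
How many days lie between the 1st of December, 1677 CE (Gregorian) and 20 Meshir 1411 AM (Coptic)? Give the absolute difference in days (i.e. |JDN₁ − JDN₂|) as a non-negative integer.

6294

JDN of the first date = 2333907.
JDN of the second date = 2340201.
|2340201 − 2333907| = 6294.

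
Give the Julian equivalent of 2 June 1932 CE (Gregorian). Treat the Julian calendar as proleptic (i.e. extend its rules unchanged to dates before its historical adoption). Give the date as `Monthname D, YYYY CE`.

The Julian–Gregorian offset here is 13 days (Julian trailing).
2 June 1932 Gregorian − 13 days → 20 May 1932 Julian.

May 20, 1932 CE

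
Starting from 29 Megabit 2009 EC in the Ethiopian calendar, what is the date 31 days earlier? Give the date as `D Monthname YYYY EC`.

Counting 31 days back from JDN 2457851 reaches JDN 2457820, which is 28 Yekatit 2009 EC.

28 Yekatit 2009 EC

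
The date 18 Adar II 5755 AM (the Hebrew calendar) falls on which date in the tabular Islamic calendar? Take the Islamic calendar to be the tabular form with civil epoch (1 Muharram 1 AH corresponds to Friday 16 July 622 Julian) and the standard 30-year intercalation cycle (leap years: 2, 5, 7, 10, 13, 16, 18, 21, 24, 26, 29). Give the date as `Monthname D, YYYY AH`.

Shawwal 18, 1415 AH

The source date corresponds to 20 March 1995 in the Gregorian calendar (JDN 2449797).
That day falls on 18 Shawwal 1415 AH in the tabular Islamic calendar.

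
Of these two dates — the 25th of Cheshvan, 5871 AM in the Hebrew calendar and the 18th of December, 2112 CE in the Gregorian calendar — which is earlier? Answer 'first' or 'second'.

first

First date → JDN 2492033; second date → JDN 2492804.
JDN 2492033 < JDN 2492804, so the first date is earlier.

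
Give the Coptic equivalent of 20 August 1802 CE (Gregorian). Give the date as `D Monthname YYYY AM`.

Both dates share Julian Day Number 2379458; in the Coptic calendar that is 15 Mesori 1518 AM.

15 Mesori 1518 AM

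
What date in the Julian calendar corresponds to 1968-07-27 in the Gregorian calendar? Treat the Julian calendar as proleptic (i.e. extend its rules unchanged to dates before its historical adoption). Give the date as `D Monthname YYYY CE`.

For dates in this range the Gregorian date is 13 days ahead of the Julian.
27 July 1968 Gregorian − 13 days → 14 July 1968 Julian.

14 July 1968 CE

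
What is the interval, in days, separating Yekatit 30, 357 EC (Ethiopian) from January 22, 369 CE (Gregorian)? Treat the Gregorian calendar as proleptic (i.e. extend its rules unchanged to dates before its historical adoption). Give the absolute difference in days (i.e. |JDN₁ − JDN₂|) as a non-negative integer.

1427

JDN of the first date = 1854429.
JDN of the second date = 1855856.
|1855856 − 1854429| = 1427.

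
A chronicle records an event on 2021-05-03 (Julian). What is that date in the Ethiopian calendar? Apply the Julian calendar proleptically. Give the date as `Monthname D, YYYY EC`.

Ginbot 8, 2013 EC

Both dates share Julian Day Number 2459351; in the Ethiopian calendar that is 8 Ginbot 2013 EC.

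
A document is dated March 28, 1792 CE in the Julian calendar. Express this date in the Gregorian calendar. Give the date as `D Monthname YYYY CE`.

The Julian–Gregorian offset here is 11 days (Julian trailing).
28 March 1792 Julian + 11 days → 8 April 1792 Gregorian.

8 April 1792 CE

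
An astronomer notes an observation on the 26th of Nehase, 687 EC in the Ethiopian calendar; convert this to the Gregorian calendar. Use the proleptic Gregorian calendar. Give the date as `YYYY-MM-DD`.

Julian Day Number of the source date = 1975137.
Converting JDN 1975137 to the Gregorian calendar gives 22 August 695 CE.

0695-08-22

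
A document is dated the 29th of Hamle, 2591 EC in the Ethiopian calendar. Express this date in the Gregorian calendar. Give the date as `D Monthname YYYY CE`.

Julian Day Number of the source date = 2670546.
Converting JDN 2670546 to the Gregorian calendar gives 9 August 2599 CE.

9 August 2599 CE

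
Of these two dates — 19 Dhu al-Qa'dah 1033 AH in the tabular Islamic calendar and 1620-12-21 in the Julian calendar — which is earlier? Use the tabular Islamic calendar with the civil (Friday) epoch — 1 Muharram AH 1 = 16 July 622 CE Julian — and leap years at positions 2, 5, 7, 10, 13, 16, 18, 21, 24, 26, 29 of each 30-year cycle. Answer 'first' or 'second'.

Converting both to JDN: 2314459 vs 2313118; the smaller is the second.

second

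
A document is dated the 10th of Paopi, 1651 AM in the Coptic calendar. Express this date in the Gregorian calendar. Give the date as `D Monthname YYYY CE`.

20 October 1934 CE

Both dates share Julian Day Number 2427731; in the Gregorian calendar that is 20 October 1934 CE.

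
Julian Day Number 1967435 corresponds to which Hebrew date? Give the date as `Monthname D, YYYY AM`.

JDN 1967435 is 21 July 674 in the proleptic Gregorian calendar.
In the Hebrew calendar that day is Av 9, 4434 AM.

Av 9, 4434 AM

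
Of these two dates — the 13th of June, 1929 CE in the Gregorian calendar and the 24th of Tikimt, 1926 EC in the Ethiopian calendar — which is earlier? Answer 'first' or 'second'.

Converting both to JDN: 2425776 vs 2427380; the smaller is the first.

first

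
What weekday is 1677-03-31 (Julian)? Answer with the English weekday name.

Saturday

This is JDN 2333672 (10 April 1677 Gregorian).
JDN 2333672 mod 7 = 5, and JDN 0 was a Monday, so this is a Saturday.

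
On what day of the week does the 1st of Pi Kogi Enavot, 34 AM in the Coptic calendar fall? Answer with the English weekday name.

Equivalently 25 August 318 Gregorian, JDN 1837443.
Since JDN mod 7 = 6 (0 = Monday), the day is Sunday.

Sunday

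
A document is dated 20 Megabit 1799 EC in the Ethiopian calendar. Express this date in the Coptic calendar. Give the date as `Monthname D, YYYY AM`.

Paremhat 20, 1523 AM

Both dates share Julian Day Number 2381139; in the Coptic calendar that is 20 Paremhat 1523 AM.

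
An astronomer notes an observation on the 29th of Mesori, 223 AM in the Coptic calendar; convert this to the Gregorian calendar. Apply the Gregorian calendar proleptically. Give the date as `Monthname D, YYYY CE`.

August 24, 507 CE

Julian Day Number of the source date = 1906473.
Converting JDN 1906473 to the Gregorian calendar gives 24 August 507 CE.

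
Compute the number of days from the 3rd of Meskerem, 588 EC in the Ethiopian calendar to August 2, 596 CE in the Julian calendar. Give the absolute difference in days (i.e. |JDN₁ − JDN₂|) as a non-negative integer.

First date → JDN 1938625; second date → JDN 1938961.
The interval is |1938625 − 1938961| = 336 days.

336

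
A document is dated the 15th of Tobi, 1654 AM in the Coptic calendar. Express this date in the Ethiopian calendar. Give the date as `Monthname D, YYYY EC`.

The source date corresponds to 23 January 1938 in the Gregorian calendar (JDN 2428922).
That day falls on 15 Tir 1930 EC in the Ethiopian calendar.

Tir 15, 1930 EC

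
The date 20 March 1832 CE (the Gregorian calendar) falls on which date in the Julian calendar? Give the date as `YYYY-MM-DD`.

For dates in this range the Gregorian date is 12 days ahead of the Julian.
20 March 1832 Gregorian − 12 days → 8 March 1832 Julian.

1832-03-08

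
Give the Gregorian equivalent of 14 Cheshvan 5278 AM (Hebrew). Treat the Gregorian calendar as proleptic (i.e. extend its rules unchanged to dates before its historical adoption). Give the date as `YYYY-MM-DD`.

1517-11-09

Julian Day Number of the source date = 2275445.
Converting JDN 2275445 to the Gregorian calendar gives 9 November 1517 CE.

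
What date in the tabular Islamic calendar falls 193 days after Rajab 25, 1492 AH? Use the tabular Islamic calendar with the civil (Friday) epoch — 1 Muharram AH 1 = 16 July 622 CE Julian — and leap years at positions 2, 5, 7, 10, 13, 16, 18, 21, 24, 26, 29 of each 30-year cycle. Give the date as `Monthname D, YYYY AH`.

Safar 11, 1493 AH

Counting 193 days forward from JDN 2477002 reaches JDN 2477195, which is Safar 11, 1493 AH.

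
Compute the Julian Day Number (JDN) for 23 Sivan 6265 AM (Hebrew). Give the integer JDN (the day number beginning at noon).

2636170

In the Gregorian calendar the same day is 27 June 2505.
JDN 2451545 is 1 January 2000 CE (Gregorian); the target day is +184625 days from there, so JDN = 2636170.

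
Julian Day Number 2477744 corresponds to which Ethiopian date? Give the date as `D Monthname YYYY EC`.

JDN 2477744 is 24 September 2071 in the Gregorian calendar.
In the Ethiopian calendar that day is 13 Meskerem 2064 EC.

13 Meskerem 2064 EC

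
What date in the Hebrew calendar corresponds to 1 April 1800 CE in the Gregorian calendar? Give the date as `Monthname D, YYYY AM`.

Julian Day Number of the source date = 2378587.
Converting JDN 2378587 to the Hebrew calendar gives 6 Nisan 5560 AM.

Nisan 6, 5560 AM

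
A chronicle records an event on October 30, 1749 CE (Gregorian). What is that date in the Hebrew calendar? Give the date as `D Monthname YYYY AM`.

18 Cheshvan 5510 AM

Both dates share Julian Day Number 2360172; in the Hebrew calendar that is 18 Cheshvan 5510 AM.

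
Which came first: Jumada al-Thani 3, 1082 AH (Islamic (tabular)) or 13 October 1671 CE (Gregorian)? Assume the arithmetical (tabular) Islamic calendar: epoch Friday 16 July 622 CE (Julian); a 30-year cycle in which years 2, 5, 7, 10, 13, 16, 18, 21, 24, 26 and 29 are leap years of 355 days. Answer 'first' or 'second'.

First date → JDN 2331660; second date → JDN 2331666.
JDN 2331660 < JDN 2331666, so the first date is earlier.

first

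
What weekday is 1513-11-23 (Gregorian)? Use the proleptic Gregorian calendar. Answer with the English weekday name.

Sunday

Since JDN mod 7 = 6 (0 = Monday), the day is Sunday.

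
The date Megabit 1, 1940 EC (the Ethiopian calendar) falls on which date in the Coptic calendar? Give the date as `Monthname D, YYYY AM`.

Paremhat 1, 1664 AM

Julian Day Number of the source date = 2432621.
Converting JDN 2432621 to the Coptic calendar gives 1 Paremhat 1664 AM.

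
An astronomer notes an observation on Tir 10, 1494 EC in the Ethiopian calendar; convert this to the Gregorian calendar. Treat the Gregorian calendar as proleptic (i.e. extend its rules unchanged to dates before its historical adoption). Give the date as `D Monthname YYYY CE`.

15 January 1502 CE

Julian Day Number of the source date = 2269668.
Converting JDN 2269668 to the Gregorian calendar gives 15 January 1502 CE.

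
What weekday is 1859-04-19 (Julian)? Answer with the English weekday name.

This is JDN 2400166 (1 May 1859 Gregorian).
2400166 ≡ 6 (mod 7); counting from Monday = 0 gives Sunday.

Sunday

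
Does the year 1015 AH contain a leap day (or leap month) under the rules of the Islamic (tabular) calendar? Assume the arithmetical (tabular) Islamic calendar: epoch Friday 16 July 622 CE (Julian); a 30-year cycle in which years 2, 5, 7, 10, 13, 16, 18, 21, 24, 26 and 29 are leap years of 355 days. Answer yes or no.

Year 1015 AH is year 25 of its 30-year cycle; leap positions are 2, 5, 7, 10, 13, 16, 18, 21, 24, 26, 29, so it is a common year (354 days).

no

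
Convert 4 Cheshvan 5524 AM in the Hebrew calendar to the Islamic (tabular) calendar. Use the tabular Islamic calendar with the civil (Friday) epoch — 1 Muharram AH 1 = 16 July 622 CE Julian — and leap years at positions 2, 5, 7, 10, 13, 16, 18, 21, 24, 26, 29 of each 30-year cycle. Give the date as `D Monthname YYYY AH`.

Both dates share Julian Day Number 2365266; in the tabular Islamic calendar that is 3 Rabi' al-Thani 1177 AH.

3 Rabi' al-Thani 1177 AH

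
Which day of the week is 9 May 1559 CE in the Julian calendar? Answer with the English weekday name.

Tuesday

This is JDN 2290611 (19 May 1559 Gregorian).
Since JDN mod 7 = 1 (0 = Monday), the day is Tuesday.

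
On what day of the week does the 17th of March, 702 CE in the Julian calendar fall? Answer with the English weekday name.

Friday

Equivalently 21 March 702 Gregorian, JDN 1977539.
1977539 ≡ 4 (mod 7); counting from Monday = 0 gives Friday.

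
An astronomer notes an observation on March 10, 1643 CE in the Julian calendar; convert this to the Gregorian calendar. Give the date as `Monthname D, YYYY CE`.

March 20, 1643 CE

For dates in this range the Gregorian date is 10 days ahead of the Julian.
10 March 1643 Julian + 10 days → 20 March 1643 Gregorian.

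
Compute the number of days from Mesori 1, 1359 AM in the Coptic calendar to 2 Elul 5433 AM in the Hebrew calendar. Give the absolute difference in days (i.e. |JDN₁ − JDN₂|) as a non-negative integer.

JDN of the first date = 2321369.
JDN of the second date = 2332337.
|2332337 − 2321369| = 10968.

10968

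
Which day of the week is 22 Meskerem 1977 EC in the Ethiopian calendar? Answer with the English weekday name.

Tuesday

This is JDN 2445976 (2 October 1984 Gregorian).
2445976 ≡ 1 (mod 7); counting from Monday = 0 gives Tuesday.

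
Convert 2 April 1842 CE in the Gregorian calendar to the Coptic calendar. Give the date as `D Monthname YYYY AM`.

25 Paremhat 1558 AM

Julian Day Number of the source date = 2393928.
Converting JDN 2393928 to the Coptic calendar gives 25 Paremhat 1558 AM.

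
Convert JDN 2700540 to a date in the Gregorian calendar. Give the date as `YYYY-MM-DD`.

2681-09-22

JDN 2451545 is 1 Jan 2000; 2700540 is +248995 days from there.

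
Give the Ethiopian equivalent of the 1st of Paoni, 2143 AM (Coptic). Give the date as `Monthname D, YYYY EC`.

Sene 1, 2419 EC

Both dates share Julian Day Number 2607665; in the Ethiopian calendar that is 1 Sene 2419 EC.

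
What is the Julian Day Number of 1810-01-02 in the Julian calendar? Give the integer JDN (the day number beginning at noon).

Equivalently 14 January 1810 (Gregorian).
JDN 2400001 is 17 November 1858 CE (Gregorian), MJD 0; the target day is −17839 days from there, so JDN = 2382162.

2382162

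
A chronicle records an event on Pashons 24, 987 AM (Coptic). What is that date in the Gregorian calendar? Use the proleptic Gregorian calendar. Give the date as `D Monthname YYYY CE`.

26 May 1271 CE

Julian Day Number of the source date = 2185429.
Converting JDN 2185429 to the Gregorian calendar gives 26 May 1271 CE.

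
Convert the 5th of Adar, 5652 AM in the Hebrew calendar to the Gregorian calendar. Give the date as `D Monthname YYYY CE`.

4 March 1892 CE

Julian Day Number of the source date = 2412162.
Converting JDN 2412162 to the Gregorian calendar gives 4 March 1892 CE.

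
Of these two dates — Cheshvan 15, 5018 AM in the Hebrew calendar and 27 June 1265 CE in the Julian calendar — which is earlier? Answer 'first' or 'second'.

first

The two dates have Julian Day Numbers 2180474 and 2183277 respectively.
Since 2180474 < 2183277, the first date comes first.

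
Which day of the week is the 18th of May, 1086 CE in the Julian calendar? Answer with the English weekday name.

Monday

Equivalently 24 May 1086 Gregorian, JDN 2117857.
JDN 2117857 mod 7 = 0, and JDN 0 was a Monday, so this is a Monday.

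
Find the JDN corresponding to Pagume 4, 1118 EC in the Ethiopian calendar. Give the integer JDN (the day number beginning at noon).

In the proleptic Gregorian calendar the same day is 3 September 1126.
JDN 2299161 is 15 October 1582 CE (Gregorian); the target day is −166593 days from there, so JDN = 2132568.

2132568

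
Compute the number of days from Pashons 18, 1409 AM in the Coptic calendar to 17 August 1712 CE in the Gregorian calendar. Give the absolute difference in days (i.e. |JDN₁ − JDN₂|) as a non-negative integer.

First date → JDN 2339559; second date → JDN 2346584.
The interval is |2339559 − 2346584| = 7025 days.

7025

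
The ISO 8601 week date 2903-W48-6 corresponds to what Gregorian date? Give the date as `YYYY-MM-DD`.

ISO week 1 of 2903 is the week containing the first Thursday of 2903.
Week 48, day 6 (Saturday) lands on 2903-12-01.

2903-12-01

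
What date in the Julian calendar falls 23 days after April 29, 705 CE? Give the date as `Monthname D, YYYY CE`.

May 22, 705 CE

Counting 23 days forward from JDN 1978678 reaches JDN 1978701, which is May 22, 705 CE.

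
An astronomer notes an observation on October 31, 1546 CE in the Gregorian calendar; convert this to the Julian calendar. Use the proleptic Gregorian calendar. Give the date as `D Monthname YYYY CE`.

The Julian–Gregorian offset here is 10 days (Julian trailing).
31 October 1546 Gregorian − 10 days → 21 October 1546 Julian.

21 October 1546 CE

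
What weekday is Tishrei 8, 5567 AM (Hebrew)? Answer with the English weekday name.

This is JDN 2380950 (20 September 1806 Gregorian).
JDN 2380950 mod 7 = 5, and JDN 0 was a Monday, so this is a Saturday.

Saturday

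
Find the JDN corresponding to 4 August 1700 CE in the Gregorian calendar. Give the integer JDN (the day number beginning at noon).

2342188

JDN 2299161 is 15 October 1582 CE (Gregorian); the target day is +43027 days from there, so JDN = 2342188.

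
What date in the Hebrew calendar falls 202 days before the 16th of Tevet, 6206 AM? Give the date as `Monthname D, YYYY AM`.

Sivan 22, 6205 AM

The starting date is JDN 2614458; 2614458 − 202 = 2614256.
JDN 2614256 corresponds to Sivan 22, 6205 AM.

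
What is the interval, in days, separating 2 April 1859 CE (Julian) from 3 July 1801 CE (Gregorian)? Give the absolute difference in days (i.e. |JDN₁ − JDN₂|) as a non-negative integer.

First date → JDN 2400149; second date → JDN 2379045.
The interval is |2400149 − 2379045| = 21104 days.

21104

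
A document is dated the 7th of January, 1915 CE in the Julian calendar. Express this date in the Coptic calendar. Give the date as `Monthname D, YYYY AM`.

The source date corresponds to 20 January 1915 in the Gregorian calendar (JDN 2420518).
That day falls on 12 Tobi 1631 AM in the Coptic calendar.

Tobi 12, 1631 AM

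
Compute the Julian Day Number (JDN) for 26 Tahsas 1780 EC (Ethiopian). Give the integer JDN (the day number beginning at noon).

2374116

Equivalently 3 January 1788 (Gregorian).
JDN 2299161 is 15 October 1582 CE (Gregorian); the target day is +74955 days from there, so JDN = 2374116.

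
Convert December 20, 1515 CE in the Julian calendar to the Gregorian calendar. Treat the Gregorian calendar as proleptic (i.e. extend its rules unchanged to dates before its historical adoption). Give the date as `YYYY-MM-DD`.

The Julian–Gregorian offset here is 10 days (Julian trailing).
20 December 1515 Julian + 10 days → 30 December 1515 Gregorian.

1515-12-30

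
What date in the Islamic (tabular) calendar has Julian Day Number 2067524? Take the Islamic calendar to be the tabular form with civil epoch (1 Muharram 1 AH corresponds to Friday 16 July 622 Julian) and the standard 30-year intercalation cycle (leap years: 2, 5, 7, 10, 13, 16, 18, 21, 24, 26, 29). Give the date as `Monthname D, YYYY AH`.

Muharram 18, 337 AH

The proleptic Gregorian equivalent of JDN 2067524 is 2 August 948.
In the tabular Islamic calendar that day is Muharram 18, 337 AH.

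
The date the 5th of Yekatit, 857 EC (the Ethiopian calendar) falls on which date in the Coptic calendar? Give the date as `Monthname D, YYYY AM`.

Both dates share Julian Day Number 2037029; in the Coptic calendar that is 5 Meshir 581 AM.

Meshir 5, 581 AM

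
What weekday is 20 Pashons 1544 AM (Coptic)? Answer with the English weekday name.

Equivalently 27 May 1828 Gregorian, JDN 2388870.
2388870 ≡ 1 (mod 7); counting from Monday = 0 gives Tuesday.

Tuesday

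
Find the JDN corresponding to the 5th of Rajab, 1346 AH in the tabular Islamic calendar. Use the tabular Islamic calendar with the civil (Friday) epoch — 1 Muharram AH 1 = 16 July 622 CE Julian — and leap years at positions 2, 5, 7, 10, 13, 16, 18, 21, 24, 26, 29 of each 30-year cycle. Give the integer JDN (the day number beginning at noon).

2425244

In the Gregorian calendar the same day is 29 December 1927.
JDN 2451545 is 1 January 2000 CE (Gregorian); the target day is −26301 days from there, so JDN = 2425244.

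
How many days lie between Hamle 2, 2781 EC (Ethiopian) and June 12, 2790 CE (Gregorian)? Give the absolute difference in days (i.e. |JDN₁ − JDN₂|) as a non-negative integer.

332

First date → JDN 2739917; second date → JDN 2740249.
The interval is |2739917 − 2740249| = 332 days.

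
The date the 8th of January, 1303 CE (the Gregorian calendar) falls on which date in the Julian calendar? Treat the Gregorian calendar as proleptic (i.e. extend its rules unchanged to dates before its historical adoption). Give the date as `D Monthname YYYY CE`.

31 December 1302 CE

For dates in this range the Gregorian date is 8 days ahead of the Julian.
8 January 1303 Gregorian − 8 days → 31 December 1302 Julian.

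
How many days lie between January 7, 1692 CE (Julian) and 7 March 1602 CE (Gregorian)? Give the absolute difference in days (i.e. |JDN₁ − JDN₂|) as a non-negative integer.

32823

First date → JDN 2339067; second date → JDN 2306244.
The interval is |2339067 − 2306244| = 32823 days.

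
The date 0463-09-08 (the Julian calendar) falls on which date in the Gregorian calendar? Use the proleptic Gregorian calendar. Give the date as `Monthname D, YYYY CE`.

September 9, 463 CE

For dates in this range the Gregorian date is 1 day ahead of the Julian.
8 September 463 Julian + 1 day → 9 September 463 Gregorian.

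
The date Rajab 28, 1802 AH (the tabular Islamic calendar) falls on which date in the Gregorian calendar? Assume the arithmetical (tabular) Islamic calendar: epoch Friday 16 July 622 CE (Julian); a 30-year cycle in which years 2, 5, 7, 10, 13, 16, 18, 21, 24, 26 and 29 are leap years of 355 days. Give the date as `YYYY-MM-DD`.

Julian Day Number of the source date = 2586858.
Converting JDN 2586858 to the Gregorian calendar gives 23 June 2370 CE.

2370-06-23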